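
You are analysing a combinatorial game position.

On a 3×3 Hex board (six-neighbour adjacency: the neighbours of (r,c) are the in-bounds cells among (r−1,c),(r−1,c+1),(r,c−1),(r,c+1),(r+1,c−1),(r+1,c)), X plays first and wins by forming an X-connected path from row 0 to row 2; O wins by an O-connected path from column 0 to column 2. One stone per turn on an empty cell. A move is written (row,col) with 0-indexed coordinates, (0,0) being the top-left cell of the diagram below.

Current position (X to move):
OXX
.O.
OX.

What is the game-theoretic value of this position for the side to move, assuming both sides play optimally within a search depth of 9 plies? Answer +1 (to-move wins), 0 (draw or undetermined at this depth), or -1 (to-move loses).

[OXX/.O./OX.] X move#1: (1,0):-1/OXX/XO./OX., (1,2):+1/OXX/.OX/OX.*, (2,2):-1/OXX/.O./OXX
[OXX/.OX/OX.] end (terminal -1, O#2); searched OXX/.O./OX. to 9

value(OXX/.O./OX., X) = +1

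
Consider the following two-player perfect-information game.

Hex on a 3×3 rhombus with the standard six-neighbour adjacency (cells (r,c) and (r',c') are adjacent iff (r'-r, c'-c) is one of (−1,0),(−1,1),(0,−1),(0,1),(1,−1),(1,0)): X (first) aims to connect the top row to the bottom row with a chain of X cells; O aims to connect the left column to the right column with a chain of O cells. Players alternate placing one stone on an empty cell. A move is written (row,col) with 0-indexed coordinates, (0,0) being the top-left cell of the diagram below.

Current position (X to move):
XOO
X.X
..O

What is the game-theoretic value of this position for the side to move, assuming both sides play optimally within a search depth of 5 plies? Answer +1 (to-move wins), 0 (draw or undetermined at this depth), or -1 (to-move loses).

[XOO/X.X/..O] X move#1: (1,1):+1/XOO/XXX/..O*, (2,0):+1/XOO/X.X/X.O, (2,1):+1/XOO/X.X/.XO
[XOO/XXX/..O] O move#2: (2,0):-1/XOO/XXX/O.O*, (2,1):-1/XOO/XXX/.OO
[XOO/XXX/O.O] X move#3: (2,1):+1/XOO/XXX/OXO*
[XOO/XXX/OXO] end (terminal -1, O#4); searched XOO/X.X/..O to 5

value(XOO/X.X/..O, X) = +1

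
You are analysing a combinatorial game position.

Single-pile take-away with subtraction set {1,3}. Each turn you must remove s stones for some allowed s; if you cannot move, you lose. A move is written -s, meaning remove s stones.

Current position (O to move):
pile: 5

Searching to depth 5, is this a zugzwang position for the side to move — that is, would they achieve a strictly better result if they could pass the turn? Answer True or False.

p1 O@[5]: -1[4]+1* -3[2]+1
p2 X@[4]: -1[3]-1* -3[1]-1
p3 O@[3]: -1[2]+1* -3[0]+1
p4 X@[2]: -1[1]-1*
p5 O@[1]: -1[0]+1*
p6 X@[0] terminal -1; root [5] d5
suppose O passes — search the same position with X to move:
pass> p1 X@[5]: -1[4]+1* -3[2]+1
pass> p2 O@[4]: -1[3]-1* -3[1]-1
pass> p3 X@[3]: -1[2]+1* -3[0]+1
pass> p4 O@[2]: -1[1]-1*
pass> p5 X@[1]: -1[0]+1*
pass> p6 O@[0] terminal -1; root [5] d5
for O: play +1, pass -1

zugzwang(5, O) = False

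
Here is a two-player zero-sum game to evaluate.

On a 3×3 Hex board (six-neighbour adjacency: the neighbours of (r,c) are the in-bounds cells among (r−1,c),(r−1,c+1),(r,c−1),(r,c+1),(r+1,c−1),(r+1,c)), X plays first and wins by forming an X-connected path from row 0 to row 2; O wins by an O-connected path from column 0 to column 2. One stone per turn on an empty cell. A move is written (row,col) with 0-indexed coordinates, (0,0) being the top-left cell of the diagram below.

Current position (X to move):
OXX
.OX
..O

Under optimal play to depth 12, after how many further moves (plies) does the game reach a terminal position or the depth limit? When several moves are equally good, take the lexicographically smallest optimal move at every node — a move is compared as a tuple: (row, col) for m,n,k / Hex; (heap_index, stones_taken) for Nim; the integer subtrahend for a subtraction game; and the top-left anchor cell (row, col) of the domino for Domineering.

ply 1, X at OXX/.OX/..O | (1,0)=+1→OXX/XOX/..O*; (2,0)=+1→OXX/.OX/X.O; (2,1)=+1→OXX/.OX/.XO
ply 2, O at OXX/XOX/..O | (2,0)=-1→OXX/XOX/O.O*; (2,1)=-1→OXX/XOX/.OO
ply 3, X at OXX/XOX/O.O | (2,1)=+1→OXX/XOX/OXO*
ply 4: OXX/XOX/OXO is terminal -1 (O); from OXX/.OX/..O depth 12

PV length from [OXX/.OX/..O]: 3 plies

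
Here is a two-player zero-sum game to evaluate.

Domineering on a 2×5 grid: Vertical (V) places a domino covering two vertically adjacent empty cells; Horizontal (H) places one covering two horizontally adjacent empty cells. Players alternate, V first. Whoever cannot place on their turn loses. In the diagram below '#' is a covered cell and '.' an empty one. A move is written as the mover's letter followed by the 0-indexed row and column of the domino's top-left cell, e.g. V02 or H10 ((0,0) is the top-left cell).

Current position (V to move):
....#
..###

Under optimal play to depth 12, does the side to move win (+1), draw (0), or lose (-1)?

value(....#/..###, V) = +1

ply 1, V at ....#/..### | V00=-1→#...#/#.###; V01=+1→.#..#/.####*
ply 2, H at .#..#/.#### | H02=-1→.####/.####*
ply 3, V at .####/.#### | V00=+1→#####/#####*
ply 4: #####/##### is terminal -1 (H); from ....#/..### depth 12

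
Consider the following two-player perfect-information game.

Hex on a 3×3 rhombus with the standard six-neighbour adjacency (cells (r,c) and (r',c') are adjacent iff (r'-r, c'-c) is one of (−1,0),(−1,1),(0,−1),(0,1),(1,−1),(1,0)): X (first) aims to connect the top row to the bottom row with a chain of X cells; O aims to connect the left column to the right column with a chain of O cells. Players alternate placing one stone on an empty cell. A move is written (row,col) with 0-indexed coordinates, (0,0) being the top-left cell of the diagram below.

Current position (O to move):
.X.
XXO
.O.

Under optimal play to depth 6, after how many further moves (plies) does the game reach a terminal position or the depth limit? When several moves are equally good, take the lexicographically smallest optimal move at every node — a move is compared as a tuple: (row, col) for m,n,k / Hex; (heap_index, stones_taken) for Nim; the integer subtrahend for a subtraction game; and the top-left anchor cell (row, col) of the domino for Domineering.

[.X./XXO/.O.] O move#1: (0,0):-1/OX./XXO/.O., (0,2):-1/.XO/XXO/.O., (2,0):+1/.X./XXO/OO.*, (2,2):-1/.X./XXO/.OO
[.X./XXO/OO.] end (terminal -1, X#2); searched .X./XXO/.O. to 6

PV length from [.X./XXO/.O.]: 1 ply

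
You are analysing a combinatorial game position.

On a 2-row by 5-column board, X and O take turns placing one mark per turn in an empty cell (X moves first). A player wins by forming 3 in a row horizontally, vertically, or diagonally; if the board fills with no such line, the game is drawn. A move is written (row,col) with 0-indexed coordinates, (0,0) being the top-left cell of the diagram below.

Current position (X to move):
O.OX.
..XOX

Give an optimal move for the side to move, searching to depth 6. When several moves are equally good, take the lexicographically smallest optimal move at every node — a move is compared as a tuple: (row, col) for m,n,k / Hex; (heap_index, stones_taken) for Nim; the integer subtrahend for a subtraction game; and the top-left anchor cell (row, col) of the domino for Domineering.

p1 X@[O.OX./..XOX]: (0,1)[OXOX./..XOX]+0* (0,4)[O.OXX/..XOX]-1 (1,0)[O.OX./X.XOX]-1 (1,1)[O.OX./.XXOX]-1
p2 O@[OXOX./..XOX]: (0,4)[OXOXO/..XOX]+0* (1,0)[OXOX./O.XOX]+0 (1,1)[OXOX./.OXOX]+0
p3 X@[OXOXO/..XOX]: (1,0)[OXOXO/X.XOX]+0* (1,1)[OXOXO/.XXOX]+0
p4 O@[OXOXO/X.XOX]: (1,1)[OXOXO/XOXOX]+0*
p5 X@[OXOXO/XOXOX] terminal +0; root [O.OX./..XOX] d6

X's best at [O.OX./..XOX]: (0,1)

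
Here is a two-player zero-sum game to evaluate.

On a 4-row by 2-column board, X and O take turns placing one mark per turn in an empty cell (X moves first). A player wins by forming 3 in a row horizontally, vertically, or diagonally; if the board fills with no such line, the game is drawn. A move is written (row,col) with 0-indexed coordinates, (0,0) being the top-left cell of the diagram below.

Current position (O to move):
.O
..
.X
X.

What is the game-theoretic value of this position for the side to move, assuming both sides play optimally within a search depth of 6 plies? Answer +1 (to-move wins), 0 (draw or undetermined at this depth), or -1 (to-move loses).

[.O/../.X/X.] O move#1: (0,0):+0/OO/../.X/X.*, (1,0):+0/.O/O./.X/X., (1,1):+0/.O/.O/.X/X., (2,0):+0/.O/../OX/X., (3,1):+0/.O/../.X/XO
[OO/../.X/X.] X move#2: (1,0):+0/OO/X./.X/X.*, (1,1):+0/OO/.X/.X/X., (2,0):+0/OO/../XX/X., (3,1):+0/OO/../.X/XX
[OO/X./.X/X.] O move#3: (1,1):-1/OO/XO/.X/X., (2,0):+0/OO/X./OX/X.*, (3,1):-1/OO/X./.X/XO
[OO/X./OX/X.] X move#4: (1,1):+0/OO/XX/OX/X.*, (3,1):+0/OO/X./OX/XX
[OO/XX/OX/X.] O move#5: (3,1):+0/OO/XX/OX/XO*
[OO/XX/OX/XO] end (terminal +0, X#6); searched .O/../.X/X. to 6

value(.O/../.X/X., O) = 0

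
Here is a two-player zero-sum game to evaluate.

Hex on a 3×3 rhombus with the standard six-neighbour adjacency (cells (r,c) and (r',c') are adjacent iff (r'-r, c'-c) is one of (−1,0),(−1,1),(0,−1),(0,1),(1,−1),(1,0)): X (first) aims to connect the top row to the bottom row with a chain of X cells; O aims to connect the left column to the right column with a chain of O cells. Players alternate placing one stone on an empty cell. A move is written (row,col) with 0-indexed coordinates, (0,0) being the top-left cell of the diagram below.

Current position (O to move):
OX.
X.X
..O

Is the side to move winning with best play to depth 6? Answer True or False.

[OX./X.X/..O] O move#1: (0,2):-1/OXO/X.X/..O*, (1,1):-1/OX./XOX/..O, (2,0):-1/OX./X.X/O.O, (2,1):-1/OX./X.X/.OO
[OXO/X.X/..O] X move#2: (1,1):+1/OXO/XXX/..O*, (2,0):+1/OXO/X.X/X.O, (2,1):+1/OXO/X.X/.XO
[OXO/XXX/..O] O move#3: (2,0):-1/OXO/XXX/O.O*, (2,1):-1/OXO/XXX/.OO
[OXO/XXX/O.O] X move#4: (2,1):+1/OXO/XXX/OXO*
[OXO/XXX/OXO] end (terminal -1, O#5); searched OX./X.X/..O to 6

O winning at [OX./X.X/..O]: False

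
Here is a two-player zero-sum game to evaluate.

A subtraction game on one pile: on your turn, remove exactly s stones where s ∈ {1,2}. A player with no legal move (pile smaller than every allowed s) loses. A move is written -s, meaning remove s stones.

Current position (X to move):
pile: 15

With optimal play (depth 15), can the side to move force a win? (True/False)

[15] X move#1: -1:-1/14*, -2:-1/13
[14] O move#2: -1:-1/13, -2:+1/12*
[12] X move#3: -1:-1/11*, -2:-1/10
[11] O move#4: -1:-1/10, -2:+1/9*
[9] X move#5: -1:-1/8*, -2:-1/7
[8] O move#6: -1:-1/7, -2:+1/6*
[6] X move#7: -1:-1/5*, -2:-1/4
[5] O move#8: -1:-1/4, -2:+1/3*
[3] X move#9: -1:-1/2*, -2:-1/1
[2] O move#10: -1:-1/1, -2:+1/0*
[0] end (terminal -1, X#11); searched 15 to 15

X winning at [15]: False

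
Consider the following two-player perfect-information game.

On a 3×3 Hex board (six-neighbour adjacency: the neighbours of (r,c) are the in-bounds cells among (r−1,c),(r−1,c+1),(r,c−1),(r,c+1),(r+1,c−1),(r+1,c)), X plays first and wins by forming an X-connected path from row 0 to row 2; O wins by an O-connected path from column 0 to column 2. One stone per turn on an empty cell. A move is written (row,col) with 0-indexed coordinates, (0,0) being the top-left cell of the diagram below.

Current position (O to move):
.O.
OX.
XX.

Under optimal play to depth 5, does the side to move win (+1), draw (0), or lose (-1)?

value(.O./OX./XX., O) = +1

p1 O@[.O./OX./XX.]: (0,0)[OO./OX./XX.]-1 (0,2)[.OO/OX./XX.]+1* (1,2)[.O./OXO/XX.]-1 (2,2)[.O./OX./XXO]-1
p2 X@[.OO/OX./XX.] terminal -1; root [.O./OX./XX.] d5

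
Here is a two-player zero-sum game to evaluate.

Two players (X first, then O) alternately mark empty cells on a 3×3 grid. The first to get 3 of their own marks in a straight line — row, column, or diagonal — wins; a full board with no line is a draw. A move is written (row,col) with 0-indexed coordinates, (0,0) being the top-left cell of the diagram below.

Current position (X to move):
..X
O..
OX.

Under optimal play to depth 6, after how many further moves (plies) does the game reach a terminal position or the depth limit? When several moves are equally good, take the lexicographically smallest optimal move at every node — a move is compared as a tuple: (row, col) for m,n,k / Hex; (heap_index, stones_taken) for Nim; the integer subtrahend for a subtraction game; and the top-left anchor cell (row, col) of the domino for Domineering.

PV length from [..X/O../OX.]: 5 plies

ply 1, X at ..X/O../OX. | (0,0)=+1→X.X/O../OX.*; (0,1)=-1→.XX/O../OX.; (1,1)=-1→..X/OX./OX.; (1,2)=-1→..X/O.X/OX.; (2,2)=-1→..X/O../OXX
ply 2, O at X.X/O../OX. | (0,1)=-1→XOX/O../OX.*; (1,1)=-1→X.X/OO./OX.; (1,2)=-1→X.X/O.O/OX.; (2,2)=-1→X.X/O../OXO
ply 3, X at XOX/O../OX. | (1,1)=+0→XOX/OX./OX.; (1,2)=+0→XOX/O.X/OX.; (2,2)=+1→XOX/O../OXX*
ply 4, O at XOX/O../OXX | (1,1)=-1→XOX/OO./OXX*; (1,2)=-1→XOX/O.O/OXX
ply 5, X at XOX/OO./OXX | (1,2)=+1→XOX/OOX/OXX*
ply 6: XOX/OOX/OXX is terminal -1 (O); from ..X/O../OX. depth 6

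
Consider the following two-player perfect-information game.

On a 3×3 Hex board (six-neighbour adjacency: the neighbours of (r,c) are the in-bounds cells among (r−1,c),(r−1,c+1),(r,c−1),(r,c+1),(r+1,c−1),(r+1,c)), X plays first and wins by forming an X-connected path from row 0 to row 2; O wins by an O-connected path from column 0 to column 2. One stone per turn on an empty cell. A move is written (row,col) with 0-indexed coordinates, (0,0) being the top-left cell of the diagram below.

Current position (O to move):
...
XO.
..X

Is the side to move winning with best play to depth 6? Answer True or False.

O winning at [.../XO./..X]: True

[.../XO./..X] O move#1: (0,0):+1/O../XO./..X*, (0,1):+1/.O./XO./..X, (0,2):-1/..O/XO./..X, (1,2):-1/.../XOO/..X, (2,0):+1/.../XO./O.X, (2,1):-1/.../XO./.OX
[O../XO./..X] X move#2: (0,1):-1/OX./XO./..X*, (0,2):-1/O.X/XO./..X, (1,2):-1/O../XOX/..X, (2,0):-1/O../XO./X.X, (2,1):-1/O../XO./.XX
[OX./XO./..X] O move#3: (0,2):-1/OXO/XO./..X, (1,2):-1/OX./XOO/..X, (2,0):+1/OX./XO./O.X*, (2,1):-1/OX./XO./.OX
[OX./XO./O.X] X move#4: (0,2):-1/OXX/XO./O.X*, (1,2):-1/OX./XOX/O.X, (2,1):-1/OX./XO./OXX
[OXX/XO./O.X] O move#5: (1,2):+1/OXX/XOO/O.X*, (2,1):-1/OXX/XO./OOX
[OXX/XOO/O.X] end (terminal -1, X#6); searched .../XO./..X to 6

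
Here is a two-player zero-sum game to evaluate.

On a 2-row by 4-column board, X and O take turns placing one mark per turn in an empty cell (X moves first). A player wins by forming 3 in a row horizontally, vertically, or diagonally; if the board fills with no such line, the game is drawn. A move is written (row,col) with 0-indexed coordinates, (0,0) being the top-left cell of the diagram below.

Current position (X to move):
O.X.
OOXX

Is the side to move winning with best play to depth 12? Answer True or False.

p1 X@[O.X./OOXX]: (0,1)[OXX./OOXX]+0* (0,3)[O.XX/OOXX]+0
p2 O@[OXX./OOXX]: (0,3)[OXXO/OOXX]+0*
p3 X@[OXXO/OOXX] terminal +0; root [O.X./OOXX] d12

X winning at [O.X./OOXX]: False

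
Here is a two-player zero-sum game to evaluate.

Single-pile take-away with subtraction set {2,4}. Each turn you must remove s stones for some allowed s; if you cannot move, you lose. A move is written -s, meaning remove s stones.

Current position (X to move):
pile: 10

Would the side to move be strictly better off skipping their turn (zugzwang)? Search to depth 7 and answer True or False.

zugzwang(10, X) = False

p1 X@[10]: -2[8]-1 -4[6]+1*
p2 O@[6]: -2[4]-1* -4[2]-1
p3 X@[4]: -2[2]-1 -4[0]+1*
p4 O@[0] terminal -1; root [10] d7
if X skipped the turn, O would face:
~ p1 O@[10]: -2[8]-1 -4[6]+1*
~ p2 X@[6]: -2[4]-1* -4[2]-1
~ p3 O@[4]: -2[2]-1 -4[0]+1*
~ p4 X@[0] terminal -1; root [10] d7
compare (X): move=+1 vs pass=-1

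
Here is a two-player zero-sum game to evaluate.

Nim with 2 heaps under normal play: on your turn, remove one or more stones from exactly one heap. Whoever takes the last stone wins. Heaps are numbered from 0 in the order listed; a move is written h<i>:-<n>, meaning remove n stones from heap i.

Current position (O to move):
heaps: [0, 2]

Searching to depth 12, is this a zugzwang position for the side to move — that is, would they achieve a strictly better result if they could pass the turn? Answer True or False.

zugzwang((0,2), O) = False

ply 1, O at (0,2) | h1:-1=-1→(0,1); h1:-2=+1→(0,0)*
ply 2: (0,0) is terminal -1 (X); from (0,2) depth 12
if O skipped the turn, X would face:
~ ply 1, X at (0,2) | h1:-1=-1→(0,1); h1:-2=+1→(0,0)*
~ ply 2: (0,0) is terminal -1 (O); from (0,2) depth 12
compare (O): move=+1 vs pass=-1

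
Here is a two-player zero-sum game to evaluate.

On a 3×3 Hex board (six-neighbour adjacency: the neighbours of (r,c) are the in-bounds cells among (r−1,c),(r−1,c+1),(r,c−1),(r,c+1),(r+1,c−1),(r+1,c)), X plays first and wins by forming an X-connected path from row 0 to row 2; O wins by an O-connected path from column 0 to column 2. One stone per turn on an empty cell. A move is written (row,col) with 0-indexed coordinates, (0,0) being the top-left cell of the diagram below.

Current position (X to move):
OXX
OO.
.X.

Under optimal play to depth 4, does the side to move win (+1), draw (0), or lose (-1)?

[OXX/OO./.X.] X move#1: (1,2):+1/OXX/OOX/.X.*, (2,0):-1/OXX/OO./XX., (2,2):-1/OXX/OO./.XX
[OXX/OOX/.X.] end (terminal -1, O#2); searched OXX/OO./.X. to 4

value(OXX/OO./.X., X) = +1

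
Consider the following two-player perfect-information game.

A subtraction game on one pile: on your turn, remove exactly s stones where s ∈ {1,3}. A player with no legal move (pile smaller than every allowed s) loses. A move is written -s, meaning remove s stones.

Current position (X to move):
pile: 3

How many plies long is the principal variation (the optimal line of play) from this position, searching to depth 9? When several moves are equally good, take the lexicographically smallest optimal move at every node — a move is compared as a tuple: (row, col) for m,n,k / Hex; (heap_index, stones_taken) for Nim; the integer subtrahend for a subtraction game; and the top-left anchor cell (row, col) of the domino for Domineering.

PV length from [3]: 3 plies

[3] X move#1: -1:+1/2*, -3:+1/0
[2] O move#2: -1:-1/1*
[1] X move#3: -1:+1/0*
[0] end (terminal -1, O#4); searched 3 to 9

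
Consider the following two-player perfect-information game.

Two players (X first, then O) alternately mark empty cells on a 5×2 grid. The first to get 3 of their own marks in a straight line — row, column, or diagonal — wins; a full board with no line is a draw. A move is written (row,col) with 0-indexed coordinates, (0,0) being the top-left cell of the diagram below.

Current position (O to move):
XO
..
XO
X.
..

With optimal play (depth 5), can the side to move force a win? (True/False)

ply 1, O at XO/../XO/X./.. | (1,0)=-1→XO/O./XO/X./..; (1,1)=+1→XO/.O/XO/X./..*; (3,1)=-1→XO/../XO/XO/..; (4,0)=-1→XO/../XO/X./O.; (4,1)=-1→XO/../XO/X./.O
ply 2: XO/.O/XO/X./.. is terminal -1 (X); from XO/../XO/X./.. depth 5

O winning at [XO/../XO/X./..]: True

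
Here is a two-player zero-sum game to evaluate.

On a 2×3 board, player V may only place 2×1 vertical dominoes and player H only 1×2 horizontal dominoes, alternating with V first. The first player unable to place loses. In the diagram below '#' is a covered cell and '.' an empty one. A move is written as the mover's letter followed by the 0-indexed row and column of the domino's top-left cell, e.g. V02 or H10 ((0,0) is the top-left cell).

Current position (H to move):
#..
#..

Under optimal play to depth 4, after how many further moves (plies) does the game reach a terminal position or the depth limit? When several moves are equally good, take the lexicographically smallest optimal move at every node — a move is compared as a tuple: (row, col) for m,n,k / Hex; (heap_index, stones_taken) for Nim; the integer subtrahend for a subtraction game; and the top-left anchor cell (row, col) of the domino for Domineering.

PV length from [#../#..]: 1 ply

[#../#..] H move#1: H01:+1/###/#..*, H11:+1/#../###
[###/#..] end (terminal -1, V#2); searched #../#.. to 4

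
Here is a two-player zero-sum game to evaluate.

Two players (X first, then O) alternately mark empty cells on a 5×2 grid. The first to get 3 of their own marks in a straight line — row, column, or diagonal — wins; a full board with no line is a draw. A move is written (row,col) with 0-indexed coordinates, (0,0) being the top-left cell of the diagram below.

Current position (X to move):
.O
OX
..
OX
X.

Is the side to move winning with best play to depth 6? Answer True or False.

[.O/OX/../OX/X.] X move#1: (0,0):-1/XO/OX/../OX/X., (2,0):+0/.O/OX/X./OX/X., (2,1):+1/.O/OX/.X/OX/X.*, (4,1):-1/.O/OX/../OX/XX
[.O/OX/.X/OX/X.] end (terminal -1, O#2); searched .O/OX/../OX/X. to 6

X winning at [.O/OX/../OX/X.]: True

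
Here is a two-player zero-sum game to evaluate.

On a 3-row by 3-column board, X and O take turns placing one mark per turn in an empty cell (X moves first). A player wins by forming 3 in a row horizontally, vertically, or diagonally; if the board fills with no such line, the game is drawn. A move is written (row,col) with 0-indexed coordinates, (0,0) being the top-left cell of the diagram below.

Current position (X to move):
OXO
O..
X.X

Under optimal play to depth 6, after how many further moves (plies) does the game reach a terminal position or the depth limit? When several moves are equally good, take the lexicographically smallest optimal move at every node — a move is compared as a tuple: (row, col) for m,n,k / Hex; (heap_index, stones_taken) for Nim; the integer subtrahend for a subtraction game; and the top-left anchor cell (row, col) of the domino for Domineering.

PV length from [OXO/O../X.X]: 1 ply

ply 1, X at OXO/O../X.X | (1,1)=+0→OXO/OX./X.X; (1,2)=+0→OXO/O.X/X.X; (2,1)=+1→OXO/O../XXX*
ply 2: OXO/O../XXX is terminal -1 (O); from OXO/O../X.X depth 6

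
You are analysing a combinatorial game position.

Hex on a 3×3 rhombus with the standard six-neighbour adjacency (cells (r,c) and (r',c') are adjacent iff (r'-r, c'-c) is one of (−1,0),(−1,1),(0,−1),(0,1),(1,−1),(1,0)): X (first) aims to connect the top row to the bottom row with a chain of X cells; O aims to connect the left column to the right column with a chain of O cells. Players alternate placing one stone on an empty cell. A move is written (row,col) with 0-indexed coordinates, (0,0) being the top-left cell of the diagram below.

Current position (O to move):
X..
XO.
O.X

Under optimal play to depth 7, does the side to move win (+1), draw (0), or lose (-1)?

p1 O@[X../XO./O.X]: (0,1)[XO./XO./O.X]+1* (0,2)[X.O/XO./O.X]+1 (1,2)[X../XOO/O.X]+1 (2,1)[X../XO./OOX]+1
p2 X@[XO./XO./O.X]: (0,2)[XOX/XO./O.X]-1* (1,2)[XO./XOX/O.X]-1 (2,1)[XO./XO./OXX]-1
p3 O@[XOX/XO./O.X]: (1,2)[XOX/XOO/O.X]+1* (2,1)[XOX/XO./OOX]-1
p4 X@[XOX/XOO/O.X] terminal -1; root [X../XO./O.X] d7

value(X../XO./O.X, O) = +1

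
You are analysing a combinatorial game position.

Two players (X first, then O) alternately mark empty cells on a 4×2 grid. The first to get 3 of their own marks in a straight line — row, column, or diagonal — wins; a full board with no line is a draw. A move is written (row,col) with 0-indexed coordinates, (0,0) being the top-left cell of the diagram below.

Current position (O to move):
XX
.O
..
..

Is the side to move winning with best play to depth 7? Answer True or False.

O winning at [XX/.O/../..]: False

p1 O@[XX/.O/../..]: (1,0)[XX/OO/../..]+0* (2,0)[XX/.O/O./..]+0 (2,1)[XX/.O/.O/..]+0 (3,0)[XX/.O/../O.]+0 (3,1)[XX/.O/../.O]+0
p2 X@[XX/OO/../..]: (2,0)[XX/OO/X./..]+0* (2,1)[XX/OO/.X/..]+0 (3,0)[XX/OO/../X.]+0 (3,1)[XX/OO/../.X]+0
p3 O@[XX/OO/X./..]: (2,1)[XX/OO/XO/..]+0* (3,0)[XX/OO/X./O.]+0 (3,1)[XX/OO/X./.O]+0
p4 X@[XX/OO/XO/..]: (3,0)[XX/OO/XO/X.]-1 (3,1)[XX/OO/XO/.X]+0*
p5 O@[XX/OO/XO/.X]: (3,0)[XX/OO/XO/OX]+0*
p6 X@[XX/OO/XO/OX] terminal +0; root [XX/.O/../..] d7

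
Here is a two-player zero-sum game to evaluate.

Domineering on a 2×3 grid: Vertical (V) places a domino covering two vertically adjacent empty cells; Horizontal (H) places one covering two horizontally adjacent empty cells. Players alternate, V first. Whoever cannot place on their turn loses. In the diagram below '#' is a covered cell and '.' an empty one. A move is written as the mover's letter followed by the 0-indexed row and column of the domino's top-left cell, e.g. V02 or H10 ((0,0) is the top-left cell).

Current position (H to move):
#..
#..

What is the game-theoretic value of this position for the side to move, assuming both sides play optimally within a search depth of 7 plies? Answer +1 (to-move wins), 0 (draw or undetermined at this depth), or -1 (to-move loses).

value(#../#.., H) = +1

p1 H@[#../#..]: H01[###/#..]+1* H11[#../###]+1
p2 V@[###/#..] terminal -1; root [#../#..] d7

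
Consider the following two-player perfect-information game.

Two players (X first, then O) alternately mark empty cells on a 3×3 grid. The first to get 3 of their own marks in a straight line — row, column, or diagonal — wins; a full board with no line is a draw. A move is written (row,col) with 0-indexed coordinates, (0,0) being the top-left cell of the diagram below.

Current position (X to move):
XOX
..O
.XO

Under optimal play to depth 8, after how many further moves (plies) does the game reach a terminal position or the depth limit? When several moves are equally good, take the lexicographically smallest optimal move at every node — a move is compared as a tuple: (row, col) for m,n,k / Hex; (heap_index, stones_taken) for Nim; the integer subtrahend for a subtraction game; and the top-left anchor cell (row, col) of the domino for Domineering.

p1 X@[XOX/..O/.XO]: (1,0)[XOX/X.O/.XO]+0 (1,1)[XOX/.XO/.XO]+0 (2,0)[XOX/..O/XXO]+1*
p2 O@[XOX/..O/XXO]: (1,0)[XOX/O.O/XXO]-1* (1,1)[XOX/.OO/XXO]-1
p3 X@[XOX/O.O/XXO]: (1,1)[XOX/OXO/XXO]+1*
p4 O@[XOX/OXO/XXO] terminal -1; root [XOX/..O/.XO] d8

PV length from [XOX/..O/.XO]: 3 plies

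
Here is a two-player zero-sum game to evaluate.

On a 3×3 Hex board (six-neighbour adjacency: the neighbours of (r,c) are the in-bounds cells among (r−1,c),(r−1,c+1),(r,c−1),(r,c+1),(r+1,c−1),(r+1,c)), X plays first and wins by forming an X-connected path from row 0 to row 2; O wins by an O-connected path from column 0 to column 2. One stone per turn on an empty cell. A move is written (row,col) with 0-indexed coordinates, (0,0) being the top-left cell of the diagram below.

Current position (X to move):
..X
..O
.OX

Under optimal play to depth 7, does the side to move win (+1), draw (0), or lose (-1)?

value(..X/..O/.OX, X) = +1

[..X/..O/.OX] X move#1: (0,0):-1/X.X/..O/.OX, (0,1):-1/.XX/..O/.OX, (1,0):-1/..X/X.O/.OX, (1,1):-1/..X/.XO/.OX, (2,0):+1/..X/..O/XOX*
[..X/..O/XOX] O move#2: (0,0):-1/O.X/..O/XOX*, (0,1):-1/.OX/..O/XOX, (1,0):-1/..X/O.O/XOX, (1,1):-1/..X/.OO/XOX
[O.X/..O/XOX] X move#3: (0,1):+1/OXX/..O/XOX*, (1,0):+1/O.X/X.O/XOX, (1,1):+1/O.X/.XO/XOX
[OXX/..O/XOX] O move#4: (1,0):-1/OXX/O.O/XOX*, (1,1):-1/OXX/.OO/XOX
[OXX/O.O/XOX] X move#5: (1,1):+1/OXX/OXO/XOX*
[OXX/OXO/XOX] end (terminal -1, O#6); searched ..X/..O/.OX to 7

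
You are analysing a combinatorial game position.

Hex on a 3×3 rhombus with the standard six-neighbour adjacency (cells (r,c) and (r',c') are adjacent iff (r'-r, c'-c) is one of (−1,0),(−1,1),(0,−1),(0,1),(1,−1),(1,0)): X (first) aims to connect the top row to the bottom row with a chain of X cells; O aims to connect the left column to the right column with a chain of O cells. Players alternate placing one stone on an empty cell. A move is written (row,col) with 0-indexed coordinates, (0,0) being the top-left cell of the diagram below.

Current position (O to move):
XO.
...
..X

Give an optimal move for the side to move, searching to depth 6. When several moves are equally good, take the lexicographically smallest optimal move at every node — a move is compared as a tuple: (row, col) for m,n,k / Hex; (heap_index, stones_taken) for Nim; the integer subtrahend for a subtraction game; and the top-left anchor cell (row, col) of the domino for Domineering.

[XO./.../..X] O move#1: (0,2):-1/XOO/.../..X, (1,0):-1/XO./O../..X, (1,1):+1/XO./.O./..X*, (1,2):-1/XO./..O/..X, (2,0):-1/XO./.../O.X, (2,1):-1/XO./.../.OX
[XO./.O./..X] X move#2: (0,2):-1/XOX/.O./..X*, (1,0):-1/XO./XO./..X, (1,2):-1/XO./.OX/..X, (2,0):-1/XO./.O./X.X, (2,1):-1/XO./.O./.XX
[XOX/.O./..X] O move#3: (1,0):-1/XOX/OO./..X, (1,2):+1/XOX/.OO/..X*, (2,0):-1/XOX/.O./O.X, (2,1):-1/XOX/.O./.OX
[XOX/.OO/..X] X move#4: (1,0):-1/XOX/XOO/..X*, (2,0):-1/XOX/.OO/X.X, (2,1):-1/XOX/.OO/.XX
[XOX/XOO/..X] O move#5: (2,0):+1/XOX/XOO/O.X*, (2,1):-1/XOX/XOO/.OX
[XOX/XOO/O.X] end (terminal -1, X#6); searched XO./.../..X to 6

O's best at [XO./.../..X]: (1,1)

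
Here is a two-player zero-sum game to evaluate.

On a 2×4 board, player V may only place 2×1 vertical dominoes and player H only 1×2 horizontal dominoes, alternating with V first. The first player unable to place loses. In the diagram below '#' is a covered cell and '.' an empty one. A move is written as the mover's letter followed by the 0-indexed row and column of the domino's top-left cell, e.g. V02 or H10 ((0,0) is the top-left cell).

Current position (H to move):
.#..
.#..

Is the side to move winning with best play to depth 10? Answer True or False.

H winning at [.#../.#..]: True

p1 H@[.#../.#..]: H02[.###/.#..]+1* H12[.#../.###]+1
p2 V@[.###/.#..]: V00[####/##..]-1*
p3 H@[####/##..]: H12[####/####]+1*
p4 V@[####/####] terminal -1; root [.#../.#..] d10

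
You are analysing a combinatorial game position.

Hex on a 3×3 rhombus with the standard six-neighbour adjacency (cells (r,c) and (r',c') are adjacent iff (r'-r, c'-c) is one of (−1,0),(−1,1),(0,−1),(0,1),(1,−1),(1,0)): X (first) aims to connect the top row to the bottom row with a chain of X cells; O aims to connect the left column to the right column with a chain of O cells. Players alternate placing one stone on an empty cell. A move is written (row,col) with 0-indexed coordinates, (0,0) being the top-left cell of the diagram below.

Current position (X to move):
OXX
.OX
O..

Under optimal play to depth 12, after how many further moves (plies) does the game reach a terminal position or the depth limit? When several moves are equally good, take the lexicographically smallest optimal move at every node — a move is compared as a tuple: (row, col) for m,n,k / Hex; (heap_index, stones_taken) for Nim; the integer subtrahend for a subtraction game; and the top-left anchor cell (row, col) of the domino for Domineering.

ply 1, X at OXX/.OX/O.. | (1,0)=+1→OXX/XOX/O..*; (2,1)=+1→OXX/.OX/OX.; (2,2)=+1→OXX/.OX/O.X
ply 2, O at OXX/XOX/O.. | (2,1)=-1→OXX/XOX/OO.*; (2,2)=-1→OXX/XOX/O.O
ply 3, X at OXX/XOX/OO. | (2,2)=+1→OXX/XOX/OOX*
ply 4: OXX/XOX/OOX is terminal -1 (O); from OXX/.OX/O.. depth 12

PV length from [OXX/.OX/O..]: 3 plies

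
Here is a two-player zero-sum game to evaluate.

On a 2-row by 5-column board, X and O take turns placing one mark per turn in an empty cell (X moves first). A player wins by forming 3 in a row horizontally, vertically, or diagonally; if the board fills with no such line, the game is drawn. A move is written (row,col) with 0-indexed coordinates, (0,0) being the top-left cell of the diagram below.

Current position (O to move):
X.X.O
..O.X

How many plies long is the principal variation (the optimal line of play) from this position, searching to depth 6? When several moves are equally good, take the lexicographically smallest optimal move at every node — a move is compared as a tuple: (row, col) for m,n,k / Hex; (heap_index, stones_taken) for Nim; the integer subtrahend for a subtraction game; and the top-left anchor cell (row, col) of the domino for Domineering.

PV length from [X.X.O/..O.X]: 5 plies

[X.X.O/..O.X] O move#1: (0,1):+0/XOX.O/..O.X*, (0,3):-1/X.XOO/..O.X, (1,0):-1/X.X.O/O.O.X, (1,1):-1/X.X.O/.OO.X, (1,3):-1/X.X.O/..OOX
[XOX.O/..O.X] X move#2: (0,3):-1/XOXXO/..O.X, (1,0):+0/XOX.O/X.O.X*, (1,1):+0/XOX.O/.XO.X, (1,3):+0/XOX.O/..OXX
[XOX.O/X.O.X] O move#3: (0,3):+0/XOXOO/X.O.X*, (1,1):+0/XOX.O/XOO.X, (1,3):+0/XOX.O/X.OOX
[XOXOO/X.O.X] X move#4: (1,1):+0/XOXOO/XXO.X*, (1,3):+0/XOXOO/X.OXX
[XOXOO/XXO.X] O move#5: (1,3):+0/XOXOO/XXOOX*
[XOXOO/XXOOX] end (terminal +0, X#6); searched X.X.O/..O.X to 6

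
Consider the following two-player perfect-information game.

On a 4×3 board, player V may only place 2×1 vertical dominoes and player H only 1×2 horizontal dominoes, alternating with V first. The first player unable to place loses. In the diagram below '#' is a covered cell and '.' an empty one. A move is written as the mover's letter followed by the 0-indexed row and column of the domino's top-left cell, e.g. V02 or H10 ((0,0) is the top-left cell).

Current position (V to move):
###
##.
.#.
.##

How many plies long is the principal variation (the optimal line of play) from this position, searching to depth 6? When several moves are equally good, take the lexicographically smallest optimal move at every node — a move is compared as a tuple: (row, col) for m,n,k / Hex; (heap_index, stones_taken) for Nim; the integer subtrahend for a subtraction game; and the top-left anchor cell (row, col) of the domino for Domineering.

ply 1, V at ###/##./.#./.## | V12=+1→###/###/.##/.##*; V20=+1→###/##./##./###
ply 2: ###/###/.##/.## is terminal -1 (H); from ###/##./.#./.## depth 6

PV length from [###/##./.#./.##]: 1 ply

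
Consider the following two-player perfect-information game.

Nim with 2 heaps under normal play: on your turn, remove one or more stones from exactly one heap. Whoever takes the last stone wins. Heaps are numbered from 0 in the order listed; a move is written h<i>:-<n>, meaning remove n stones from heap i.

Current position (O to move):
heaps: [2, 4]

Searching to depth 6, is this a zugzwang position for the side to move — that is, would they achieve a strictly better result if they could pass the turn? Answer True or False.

[(2,4)] O move#1: h0:-1:-1/(1,4), h0:-2:-1/(0,4), h1:-1:-1/(2,3), h1:-2:+1/(2,2)*, h1:-3:-1/(2,1), h1:-4:-1/(2,0)
[(2,2)] X move#2: h0:-1:-1/(1,2)*, h0:-2:-1/(0,2), h1:-1:-1/(2,1), h1:-2:-1/(2,0)
[(1,2)] O move#3: h0:-1:-1/(0,2), h1:-1:+1/(1,1)*, h1:-2:-1/(1,0)
[(1,1)] X move#4: h0:-1:-1/(0,1)*, h1:-1:-1/(1,0)
[(0,1)] O move#5: h1:-1:+1/(0,0)*
[(0,0)] end (terminal -1, X#6); searched (2,4) to 6
suppose O passes — search the same position with X to move:
pass> [(2,4)] X move#1: h0:-1:-1/(1,4), h0:-2:-1/(0,4), h1:-1:-1/(2,3), h1:-2:+1/(2,2)*, h1:-3:-1/(2,1), h1:-4:-1/(2,0)
pass> [(2,2)] O move#2: h0:-1:-1/(1,2)*, h0:-2:-1/(0,2), h1:-1:-1/(2,1), h1:-2:-1/(2,0)
pass> [(1,2)] X move#3: h0:-1:-1/(0,2), h1:-1:+1/(1,1)*, h1:-2:-1/(1,0)
pass> [(1,1)] O move#4: h0:-1:-1/(0,1)*, h1:-1:-1/(1,0)
pass> [(0,1)] X move#5: h1:-1:+1/(0,0)*
pass> [(0,0)] end (terminal -1, O#6); searched (2,4) to 6
for O: play +1, pass -1

zugzwang((2,4), O) = False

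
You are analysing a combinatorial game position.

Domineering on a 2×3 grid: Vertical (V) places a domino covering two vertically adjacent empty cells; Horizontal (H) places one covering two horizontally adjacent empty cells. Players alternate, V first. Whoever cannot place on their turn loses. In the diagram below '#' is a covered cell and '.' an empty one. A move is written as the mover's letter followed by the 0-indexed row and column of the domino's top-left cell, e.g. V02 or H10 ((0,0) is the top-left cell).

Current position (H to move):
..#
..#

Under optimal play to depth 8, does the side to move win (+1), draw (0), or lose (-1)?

value(..#/..#, H) = +1

p1 H@[..#/..#]: H00[###/..#]+1* H10[..#/###]+1
p2 V@[###/..#] terminal -1; root [..#/..#] d8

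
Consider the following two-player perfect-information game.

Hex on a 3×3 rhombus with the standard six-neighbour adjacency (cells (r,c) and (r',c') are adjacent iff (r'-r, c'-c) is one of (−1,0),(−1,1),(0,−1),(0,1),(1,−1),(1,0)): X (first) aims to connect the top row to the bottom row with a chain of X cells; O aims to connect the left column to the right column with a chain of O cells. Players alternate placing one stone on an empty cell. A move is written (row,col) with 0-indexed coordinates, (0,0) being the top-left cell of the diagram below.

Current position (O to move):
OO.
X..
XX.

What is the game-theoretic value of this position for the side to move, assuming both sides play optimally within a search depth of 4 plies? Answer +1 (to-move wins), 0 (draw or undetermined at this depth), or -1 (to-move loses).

p1 O@[OO./X../XX.]: (0,2)[OOO/X../XX.]+1* (1,1)[OO./XO./XX.]+1 (1,2)[OO./X.O/XX.]+1 (2,2)[OO./X../XXO]-1
p2 X@[OOO/X../XX.] terminal -1; root [OO./X../XX.] d4

value(OO./X../XX., O) = +1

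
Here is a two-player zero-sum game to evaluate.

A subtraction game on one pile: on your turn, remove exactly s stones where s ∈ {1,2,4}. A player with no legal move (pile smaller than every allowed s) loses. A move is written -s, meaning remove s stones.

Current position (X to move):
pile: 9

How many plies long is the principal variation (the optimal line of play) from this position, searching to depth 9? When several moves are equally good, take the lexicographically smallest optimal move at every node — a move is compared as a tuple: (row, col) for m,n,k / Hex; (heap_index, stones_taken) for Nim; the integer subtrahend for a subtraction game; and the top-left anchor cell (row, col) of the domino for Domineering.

PV length from [9]: 6 plies

ply 1, X at 9 | -1=-1→8*; -2=-1→7; -4=-1→5
ply 2, O at 8 | -1=-1→7; -2=+1→6*; -4=-1→4
ply 3, X at 6 | -1=-1→5*; -2=-1→4; -4=-1→2
ply 4, O at 5 | -1=-1→4; -2=+1→3*; -4=-1→1
ply 5, X at 3 | -1=-1→2*; -2=-1→1
ply 6, O at 2 | -1=-1→1; -2=+1→0*
ply 7: 0 is terminal -1 (X); from 9 depth 9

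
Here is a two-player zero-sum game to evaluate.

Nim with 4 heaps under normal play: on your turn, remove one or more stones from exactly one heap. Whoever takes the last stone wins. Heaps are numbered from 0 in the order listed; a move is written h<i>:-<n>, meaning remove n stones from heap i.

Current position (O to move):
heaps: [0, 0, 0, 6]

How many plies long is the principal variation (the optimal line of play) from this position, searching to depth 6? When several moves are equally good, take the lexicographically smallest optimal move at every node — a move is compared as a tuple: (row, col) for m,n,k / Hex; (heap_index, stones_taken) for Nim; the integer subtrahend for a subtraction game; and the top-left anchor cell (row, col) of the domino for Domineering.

PV length from [(0,0,0,6)]: 1 ply

p1 O@[(0,0,0,6)]: h3:-1[(0,0,0,5)]-1 h3:-2[(0,0,0,4)]-1 h3:-3[(0,0,0,3)]-1 h3:-4[(0,0,0,2)]-1 h3:-5[(0,0,0,1)]-1 h3:-6[(0,0,0,0)]+1*
p2 X@[(0,0,0,0)] terminal -1; root [(0,0,0,6)] d6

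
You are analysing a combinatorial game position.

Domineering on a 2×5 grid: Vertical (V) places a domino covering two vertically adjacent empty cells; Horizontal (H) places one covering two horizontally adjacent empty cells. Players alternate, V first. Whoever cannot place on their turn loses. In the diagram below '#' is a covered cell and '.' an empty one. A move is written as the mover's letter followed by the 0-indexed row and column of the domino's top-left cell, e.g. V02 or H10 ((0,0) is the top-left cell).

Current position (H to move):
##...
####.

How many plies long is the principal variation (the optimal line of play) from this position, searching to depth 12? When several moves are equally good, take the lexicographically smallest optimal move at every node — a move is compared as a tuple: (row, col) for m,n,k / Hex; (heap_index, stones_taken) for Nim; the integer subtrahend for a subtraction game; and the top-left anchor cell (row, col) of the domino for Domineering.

PV length from [##.../####.]: 1 ply

[##.../####.] H move#1: H02:-1/####./####., H03:+1/##.##/####.*
[##.##/####.] end (terminal -1, V#2); searched ##.../####. to 12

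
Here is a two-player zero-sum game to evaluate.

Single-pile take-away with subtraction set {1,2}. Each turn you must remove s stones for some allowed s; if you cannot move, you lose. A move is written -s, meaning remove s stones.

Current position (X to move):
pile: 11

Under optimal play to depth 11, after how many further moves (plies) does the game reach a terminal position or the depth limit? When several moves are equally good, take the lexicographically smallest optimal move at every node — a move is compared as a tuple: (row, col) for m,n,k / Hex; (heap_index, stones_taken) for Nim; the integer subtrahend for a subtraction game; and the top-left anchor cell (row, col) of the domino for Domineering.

[11] X move#1: -1:-1/10, -2:+1/9*
[9] O move#2: -1:-1/8*, -2:-1/7
[8] X move#3: -1:-1/7, -2:+1/6*
[6] O move#4: -1:-1/5*, -2:-1/4
[5] X move#5: -1:-1/4, -2:+1/3*
[3] O move#6: -1:-1/2*, -2:-1/1
[2] X move#7: -1:-1/1, -2:+1/0*
[0] end (terminal -1, O#8); searched 11 to 11

PV length from [11]: 7 plies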